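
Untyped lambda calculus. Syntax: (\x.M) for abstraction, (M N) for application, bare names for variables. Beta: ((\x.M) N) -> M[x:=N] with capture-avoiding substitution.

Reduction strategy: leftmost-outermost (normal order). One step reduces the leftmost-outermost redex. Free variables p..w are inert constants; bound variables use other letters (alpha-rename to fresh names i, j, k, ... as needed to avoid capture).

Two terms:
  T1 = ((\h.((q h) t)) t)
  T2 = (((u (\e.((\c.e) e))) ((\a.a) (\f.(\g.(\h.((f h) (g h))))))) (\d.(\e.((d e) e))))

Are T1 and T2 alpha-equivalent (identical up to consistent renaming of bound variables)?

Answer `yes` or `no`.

Term 1: ((\h.((q h) t)) t)
Term 2: (((u (\e.((\c.e) e))) ((\a.a) (\f.(\g.(\h.((f h) (g h))))))) (\d.(\e.((d e) e))))
Alpha-equivalence: compare structure up to binder renaming.
Result: False

Answer: no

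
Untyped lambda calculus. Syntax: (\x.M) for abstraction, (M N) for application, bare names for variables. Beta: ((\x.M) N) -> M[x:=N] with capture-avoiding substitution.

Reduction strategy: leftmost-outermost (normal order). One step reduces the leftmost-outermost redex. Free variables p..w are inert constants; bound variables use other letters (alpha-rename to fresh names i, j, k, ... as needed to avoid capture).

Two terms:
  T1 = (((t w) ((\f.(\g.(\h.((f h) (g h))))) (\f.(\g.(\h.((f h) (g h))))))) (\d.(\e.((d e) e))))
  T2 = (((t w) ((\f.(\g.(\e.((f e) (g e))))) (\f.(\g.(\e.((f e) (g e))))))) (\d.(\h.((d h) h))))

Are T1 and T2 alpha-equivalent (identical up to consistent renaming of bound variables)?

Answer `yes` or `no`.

Term 1: (((t w) ((\f.(\g.(\h.((f h) (g h))))) (\f.(\g.(\h.((f h) (g h))))))) (\d.(\e.((d e) e))))
Term 2: (((t w) ((\f.(\g.(\e.((f e) (g e))))) (\f.(\g.(\e.((f e) (g e))))))) (\d.(\h.((d h) h))))
Alpha-equivalence: compare structure up to binder renaming.
Result: True

Answer: yes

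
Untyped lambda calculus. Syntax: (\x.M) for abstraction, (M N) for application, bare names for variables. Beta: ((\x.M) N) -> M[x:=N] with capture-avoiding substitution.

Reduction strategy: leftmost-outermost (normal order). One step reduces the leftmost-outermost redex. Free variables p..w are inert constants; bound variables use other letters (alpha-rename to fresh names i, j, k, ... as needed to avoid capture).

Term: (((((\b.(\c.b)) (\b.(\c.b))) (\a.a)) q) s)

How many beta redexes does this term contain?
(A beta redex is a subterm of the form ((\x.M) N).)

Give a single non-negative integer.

Term: (((((\b.(\c.b)) (\b.(\c.b))) (\a.a)) q) s)
  Redex: ((\b.(\c.b)) (\b.(\c.b)))
Total redexes: 1

Answer: 1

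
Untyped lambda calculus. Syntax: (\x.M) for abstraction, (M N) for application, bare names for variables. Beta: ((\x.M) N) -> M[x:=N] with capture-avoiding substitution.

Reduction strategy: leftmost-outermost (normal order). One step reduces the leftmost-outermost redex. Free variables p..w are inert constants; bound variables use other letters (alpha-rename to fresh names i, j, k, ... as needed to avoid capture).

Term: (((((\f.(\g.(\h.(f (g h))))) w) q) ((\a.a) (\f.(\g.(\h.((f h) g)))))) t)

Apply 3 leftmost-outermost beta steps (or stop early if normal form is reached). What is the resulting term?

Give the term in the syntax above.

Answer: ((w (q ((\a.a) (\f.(\g.(\h.((f h) g))))))) t)

Derivation:
Step 0: (((((\f.(\g.(\h.(f (g h))))) w) q) ((\a.a) (\f.(\g.(\h.((f h) g)))))) t)
Step 1: ((((\g.(\h.(w (g h)))) q) ((\a.a) (\f.(\g.(\h.((f h) g)))))) t)
Step 2: (((\h.(w (q h))) ((\a.a) (\f.(\g.(\h.((f h) g)))))) t)
Step 3: ((w (q ((\a.a) (\f.(\g.(\h.((f h) g))))))) t)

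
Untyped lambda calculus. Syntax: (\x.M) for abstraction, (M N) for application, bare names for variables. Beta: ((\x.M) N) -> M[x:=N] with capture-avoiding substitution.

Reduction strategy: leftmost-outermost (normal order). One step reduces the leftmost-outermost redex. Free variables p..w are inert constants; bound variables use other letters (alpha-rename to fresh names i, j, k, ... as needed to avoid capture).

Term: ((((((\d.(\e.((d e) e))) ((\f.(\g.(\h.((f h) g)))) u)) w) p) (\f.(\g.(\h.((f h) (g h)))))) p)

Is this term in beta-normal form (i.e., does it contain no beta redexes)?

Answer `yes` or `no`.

Answer: no

Derivation:
Term: ((((((\d.(\e.((d e) e))) ((\f.(\g.(\h.((f h) g)))) u)) w) p) (\f.(\g.(\h.((f h) (g h)))))) p)
Found 2 beta redex(es).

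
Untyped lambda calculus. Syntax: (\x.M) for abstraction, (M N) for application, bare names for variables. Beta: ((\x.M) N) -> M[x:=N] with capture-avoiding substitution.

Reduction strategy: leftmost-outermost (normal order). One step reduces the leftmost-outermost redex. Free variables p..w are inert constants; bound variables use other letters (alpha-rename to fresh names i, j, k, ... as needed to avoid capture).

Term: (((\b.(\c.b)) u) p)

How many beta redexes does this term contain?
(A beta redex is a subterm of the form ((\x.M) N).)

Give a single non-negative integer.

Term: (((\b.(\c.b)) u) p)
  Redex: ((\b.(\c.b)) u)
Total redexes: 1

Answer: 1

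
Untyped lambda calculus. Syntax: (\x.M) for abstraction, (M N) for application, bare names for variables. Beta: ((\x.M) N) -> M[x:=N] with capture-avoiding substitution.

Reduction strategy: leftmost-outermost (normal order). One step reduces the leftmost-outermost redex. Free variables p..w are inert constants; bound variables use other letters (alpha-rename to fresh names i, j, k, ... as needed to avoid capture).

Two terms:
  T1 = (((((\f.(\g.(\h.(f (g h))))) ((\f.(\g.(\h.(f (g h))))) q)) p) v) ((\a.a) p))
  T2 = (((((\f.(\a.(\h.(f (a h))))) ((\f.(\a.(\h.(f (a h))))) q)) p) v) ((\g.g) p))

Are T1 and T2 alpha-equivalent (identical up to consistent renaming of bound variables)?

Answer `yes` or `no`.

Term 1: (((((\f.(\g.(\h.(f (g h))))) ((\f.(\g.(\h.(f (g h))))) q)) p) v) ((\a.a) p))
Term 2: (((((\f.(\a.(\h.(f (a h))))) ((\f.(\a.(\h.(f (a h))))) q)) p) v) ((\g.g) p))
Alpha-equivalence: compare structure up to binder renaming.
Result: True

Answer: yes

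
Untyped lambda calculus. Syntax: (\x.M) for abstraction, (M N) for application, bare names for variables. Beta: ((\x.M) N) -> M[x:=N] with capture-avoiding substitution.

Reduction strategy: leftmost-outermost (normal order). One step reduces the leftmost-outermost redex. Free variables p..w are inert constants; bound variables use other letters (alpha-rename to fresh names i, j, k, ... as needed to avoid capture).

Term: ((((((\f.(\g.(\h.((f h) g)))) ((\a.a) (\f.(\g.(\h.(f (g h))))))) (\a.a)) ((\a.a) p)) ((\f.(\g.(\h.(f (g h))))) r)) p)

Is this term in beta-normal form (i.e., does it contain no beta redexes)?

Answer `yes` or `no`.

Term: ((((((\f.(\g.(\h.((f h) g)))) ((\a.a) (\f.(\g.(\h.(f (g h))))))) (\a.a)) ((\a.a) p)) ((\f.(\g.(\h.(f (g h))))) r)) p)
Found 4 beta redex(es).

Answer: no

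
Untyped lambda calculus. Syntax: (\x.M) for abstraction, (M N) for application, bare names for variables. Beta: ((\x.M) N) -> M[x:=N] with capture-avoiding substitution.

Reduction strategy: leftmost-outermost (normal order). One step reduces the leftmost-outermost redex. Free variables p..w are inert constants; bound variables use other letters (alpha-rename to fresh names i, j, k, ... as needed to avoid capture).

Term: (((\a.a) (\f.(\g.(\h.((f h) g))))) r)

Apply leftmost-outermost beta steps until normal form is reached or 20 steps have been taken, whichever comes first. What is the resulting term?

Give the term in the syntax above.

Step 0: (((\a.a) (\f.(\g.(\h.((f h) g))))) r)
Step 1: ((\f.(\g.(\h.((f h) g)))) r)
Step 2: (\g.(\h.((r h) g)))

Answer: (\g.(\h.((r h) g)))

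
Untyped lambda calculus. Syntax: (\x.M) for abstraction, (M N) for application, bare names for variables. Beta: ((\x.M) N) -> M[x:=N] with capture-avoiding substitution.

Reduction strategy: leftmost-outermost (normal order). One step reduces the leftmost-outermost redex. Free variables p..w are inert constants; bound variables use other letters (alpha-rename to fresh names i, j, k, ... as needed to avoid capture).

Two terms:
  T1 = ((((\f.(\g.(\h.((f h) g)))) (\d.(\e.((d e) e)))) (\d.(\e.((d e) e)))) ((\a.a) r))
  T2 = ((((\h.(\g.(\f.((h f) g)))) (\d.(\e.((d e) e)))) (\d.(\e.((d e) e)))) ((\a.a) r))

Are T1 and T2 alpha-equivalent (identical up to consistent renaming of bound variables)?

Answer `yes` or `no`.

Answer: yes

Derivation:
Term 1: ((((\f.(\g.(\h.((f h) g)))) (\d.(\e.((d e) e)))) (\d.(\e.((d e) e)))) ((\a.a) r))
Term 2: ((((\h.(\g.(\f.((h f) g)))) (\d.(\e.((d e) e)))) (\d.(\e.((d e) e)))) ((\a.a) r))
Alpha-equivalence: compare structure up to binder renaming.
Result: True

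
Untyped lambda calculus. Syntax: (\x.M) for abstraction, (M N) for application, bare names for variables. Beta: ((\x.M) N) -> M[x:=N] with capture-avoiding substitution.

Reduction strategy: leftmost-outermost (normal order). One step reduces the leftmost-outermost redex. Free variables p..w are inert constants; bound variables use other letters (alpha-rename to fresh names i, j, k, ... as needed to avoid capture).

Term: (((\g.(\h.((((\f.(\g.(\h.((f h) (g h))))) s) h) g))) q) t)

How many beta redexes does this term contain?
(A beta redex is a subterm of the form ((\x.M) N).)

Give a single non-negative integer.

Answer: 2

Derivation:
Term: (((\g.(\h.((((\f.(\g.(\h.((f h) (g h))))) s) h) g))) q) t)
  Redex: ((\g.(\h.((((\f.(\g.(\h.((f h) (g h))))) s) h) g))) q)
  Redex: ((\f.(\g.(\h.((f h) (g h))))) s)
Total redexes: 2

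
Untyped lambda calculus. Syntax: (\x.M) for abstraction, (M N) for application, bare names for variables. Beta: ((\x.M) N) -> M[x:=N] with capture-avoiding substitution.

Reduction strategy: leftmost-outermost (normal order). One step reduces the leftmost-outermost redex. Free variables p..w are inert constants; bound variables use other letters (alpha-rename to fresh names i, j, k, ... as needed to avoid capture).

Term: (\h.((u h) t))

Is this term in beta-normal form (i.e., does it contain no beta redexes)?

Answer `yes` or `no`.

Answer: yes

Derivation:
Term: (\h.((u h) t))
No beta redexes found.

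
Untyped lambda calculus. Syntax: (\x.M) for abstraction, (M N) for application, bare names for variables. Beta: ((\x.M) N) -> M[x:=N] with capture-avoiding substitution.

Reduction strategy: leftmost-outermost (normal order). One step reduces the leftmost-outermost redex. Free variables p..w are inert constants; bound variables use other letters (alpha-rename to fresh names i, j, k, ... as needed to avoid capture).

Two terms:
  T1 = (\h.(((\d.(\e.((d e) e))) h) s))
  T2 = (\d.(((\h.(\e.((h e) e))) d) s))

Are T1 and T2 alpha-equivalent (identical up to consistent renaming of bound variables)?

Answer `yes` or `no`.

Answer: yes

Derivation:
Term 1: (\h.(((\d.(\e.((d e) e))) h) s))
Term 2: (\d.(((\h.(\e.((h e) e))) d) s))
Alpha-equivalence: compare structure up to binder renaming.
Result: True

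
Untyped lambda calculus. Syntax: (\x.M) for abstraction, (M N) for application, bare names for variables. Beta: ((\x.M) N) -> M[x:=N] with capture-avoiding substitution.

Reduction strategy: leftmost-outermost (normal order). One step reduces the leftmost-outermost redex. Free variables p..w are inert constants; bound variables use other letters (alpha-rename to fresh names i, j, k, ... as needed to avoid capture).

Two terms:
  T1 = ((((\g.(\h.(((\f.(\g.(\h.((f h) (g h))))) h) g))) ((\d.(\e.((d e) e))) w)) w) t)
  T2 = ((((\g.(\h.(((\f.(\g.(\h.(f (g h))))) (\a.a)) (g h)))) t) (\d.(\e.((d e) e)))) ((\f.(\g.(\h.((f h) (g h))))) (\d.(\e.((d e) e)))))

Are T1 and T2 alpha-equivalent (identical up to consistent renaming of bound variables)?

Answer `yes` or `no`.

Answer: no

Derivation:
Term 1: ((((\g.(\h.(((\f.(\g.(\h.((f h) (g h))))) h) g))) ((\d.(\e.((d e) e))) w)) w) t)
Term 2: ((((\g.(\h.(((\f.(\g.(\h.(f (g h))))) (\a.a)) (g h)))) t) (\d.(\e.((d e) e)))) ((\f.(\g.(\h.((f h) (g h))))) (\d.(\e.((d e) e)))))
Alpha-equivalence: compare structure up to binder renaming.
Result: False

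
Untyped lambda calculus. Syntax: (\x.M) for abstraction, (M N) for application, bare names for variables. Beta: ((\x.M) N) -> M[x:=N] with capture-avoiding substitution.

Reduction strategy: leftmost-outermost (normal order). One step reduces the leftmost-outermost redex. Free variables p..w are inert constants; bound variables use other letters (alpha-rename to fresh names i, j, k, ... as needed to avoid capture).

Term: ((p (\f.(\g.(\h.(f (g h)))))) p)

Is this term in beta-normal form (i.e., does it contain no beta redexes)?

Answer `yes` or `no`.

Answer: yes

Derivation:
Term: ((p (\f.(\g.(\h.(f (g h)))))) p)
No beta redexes found.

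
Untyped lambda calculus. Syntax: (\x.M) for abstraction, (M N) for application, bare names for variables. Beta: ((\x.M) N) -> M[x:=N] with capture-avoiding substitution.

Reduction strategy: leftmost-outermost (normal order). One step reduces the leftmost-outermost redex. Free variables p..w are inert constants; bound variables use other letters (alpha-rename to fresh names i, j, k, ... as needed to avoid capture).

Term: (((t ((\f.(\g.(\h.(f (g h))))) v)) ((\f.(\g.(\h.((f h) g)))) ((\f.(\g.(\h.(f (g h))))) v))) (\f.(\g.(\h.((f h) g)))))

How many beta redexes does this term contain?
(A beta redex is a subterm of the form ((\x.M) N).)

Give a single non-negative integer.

Answer: 3

Derivation:
Term: (((t ((\f.(\g.(\h.(f (g h))))) v)) ((\f.(\g.(\h.((f h) g)))) ((\f.(\g.(\h.(f (g h))))) v))) (\f.(\g.(\h.((f h) g)))))
  Redex: ((\f.(\g.(\h.(f (g h))))) v)
  Redex: ((\f.(\g.(\h.((f h) g)))) ((\f.(\g.(\h.(f (g h))))) v))
  Redex: ((\f.(\g.(\h.(f (g h))))) v)
Total redexes: 3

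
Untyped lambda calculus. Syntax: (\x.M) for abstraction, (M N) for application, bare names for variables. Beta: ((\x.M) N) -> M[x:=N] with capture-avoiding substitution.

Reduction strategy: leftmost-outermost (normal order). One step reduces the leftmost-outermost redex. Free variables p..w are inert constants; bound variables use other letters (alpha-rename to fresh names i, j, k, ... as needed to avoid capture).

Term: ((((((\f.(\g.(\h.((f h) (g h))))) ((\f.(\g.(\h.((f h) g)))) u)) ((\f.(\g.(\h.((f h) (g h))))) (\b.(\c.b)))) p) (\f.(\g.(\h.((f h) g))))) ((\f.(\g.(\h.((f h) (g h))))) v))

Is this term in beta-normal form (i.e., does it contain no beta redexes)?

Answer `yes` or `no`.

Answer: no

Derivation:
Term: ((((((\f.(\g.(\h.((f h) (g h))))) ((\f.(\g.(\h.((f h) g)))) u)) ((\f.(\g.(\h.((f h) (g h))))) (\b.(\c.b)))) p) (\f.(\g.(\h.((f h) g))))) ((\f.(\g.(\h.((f h) (g h))))) v))
Found 4 beta redex(es).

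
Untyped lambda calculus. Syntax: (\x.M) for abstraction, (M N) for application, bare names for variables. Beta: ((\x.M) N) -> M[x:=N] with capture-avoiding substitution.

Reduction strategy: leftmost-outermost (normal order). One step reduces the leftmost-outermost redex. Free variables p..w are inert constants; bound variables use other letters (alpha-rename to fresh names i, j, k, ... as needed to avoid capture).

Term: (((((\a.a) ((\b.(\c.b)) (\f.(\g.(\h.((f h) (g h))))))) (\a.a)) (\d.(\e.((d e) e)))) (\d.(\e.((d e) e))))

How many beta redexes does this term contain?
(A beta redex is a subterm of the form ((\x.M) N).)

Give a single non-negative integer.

Term: (((((\a.a) ((\b.(\c.b)) (\f.(\g.(\h.((f h) (g h))))))) (\a.a)) (\d.(\e.((d e) e)))) (\d.(\e.((d e) e))))
  Redex: ((\a.a) ((\b.(\c.b)) (\f.(\g.(\h.((f h) (g h)))))))
  Redex: ((\b.(\c.b)) (\f.(\g.(\h.((f h) (g h))))))
Total redexes: 2

Answer: 2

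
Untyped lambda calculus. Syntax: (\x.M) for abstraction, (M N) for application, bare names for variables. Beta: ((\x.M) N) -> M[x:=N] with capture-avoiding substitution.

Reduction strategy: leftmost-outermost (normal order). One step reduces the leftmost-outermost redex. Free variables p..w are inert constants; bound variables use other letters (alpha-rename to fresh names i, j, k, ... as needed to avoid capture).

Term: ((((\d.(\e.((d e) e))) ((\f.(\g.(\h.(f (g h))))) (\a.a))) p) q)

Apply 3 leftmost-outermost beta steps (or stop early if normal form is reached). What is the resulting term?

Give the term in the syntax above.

Answer: ((((\g.(\h.((\a.a) (g h)))) p) p) q)

Derivation:
Step 0: ((((\d.(\e.((d e) e))) ((\f.(\g.(\h.(f (g h))))) (\a.a))) p) q)
Step 1: (((\e.((((\f.(\g.(\h.(f (g h))))) (\a.a)) e) e)) p) q)
Step 2: (((((\f.(\g.(\h.(f (g h))))) (\a.a)) p) p) q)
Step 3: ((((\g.(\h.((\a.a) (g h)))) p) p) q)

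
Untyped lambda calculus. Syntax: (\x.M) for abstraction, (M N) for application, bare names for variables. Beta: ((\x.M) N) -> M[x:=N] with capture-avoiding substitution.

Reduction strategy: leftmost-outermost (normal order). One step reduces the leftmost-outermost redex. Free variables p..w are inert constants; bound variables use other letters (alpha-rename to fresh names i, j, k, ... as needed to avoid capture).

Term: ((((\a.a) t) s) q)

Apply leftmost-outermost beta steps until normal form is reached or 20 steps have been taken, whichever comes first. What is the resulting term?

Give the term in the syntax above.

Answer: ((t s) q)

Derivation:
Step 0: ((((\a.a) t) s) q)
Step 1: ((t s) q)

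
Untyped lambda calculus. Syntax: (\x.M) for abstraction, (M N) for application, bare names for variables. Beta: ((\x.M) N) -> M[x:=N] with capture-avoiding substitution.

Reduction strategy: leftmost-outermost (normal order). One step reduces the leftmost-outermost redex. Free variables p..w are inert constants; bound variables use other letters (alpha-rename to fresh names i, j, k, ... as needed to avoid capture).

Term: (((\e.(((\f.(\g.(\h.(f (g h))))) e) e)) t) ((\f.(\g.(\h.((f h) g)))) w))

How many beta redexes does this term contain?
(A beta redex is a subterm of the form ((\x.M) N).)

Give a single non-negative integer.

Term: (((\e.(((\f.(\g.(\h.(f (g h))))) e) e)) t) ((\f.(\g.(\h.((f h) g)))) w))
  Redex: ((\e.(((\f.(\g.(\h.(f (g h))))) e) e)) t)
  Redex: ((\f.(\g.(\h.(f (g h))))) e)
  Redex: ((\f.(\g.(\h.((f h) g)))) w)
Total redexes: 3

Answer: 3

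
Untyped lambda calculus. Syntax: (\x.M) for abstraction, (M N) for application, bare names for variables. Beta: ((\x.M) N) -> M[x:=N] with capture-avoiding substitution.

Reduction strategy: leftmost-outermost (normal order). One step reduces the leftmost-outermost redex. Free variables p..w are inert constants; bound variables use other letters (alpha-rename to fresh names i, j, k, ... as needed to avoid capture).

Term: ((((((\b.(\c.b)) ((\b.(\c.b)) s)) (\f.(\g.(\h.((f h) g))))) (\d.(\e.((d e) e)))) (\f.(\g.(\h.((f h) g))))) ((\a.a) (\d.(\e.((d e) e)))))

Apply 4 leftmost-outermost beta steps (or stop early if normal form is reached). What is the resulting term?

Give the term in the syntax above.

Answer: ((s (\f.(\g.(\h.((f h) g))))) ((\a.a) (\d.(\e.((d e) e)))))

Derivation:
Step 0: ((((((\b.(\c.b)) ((\b.(\c.b)) s)) (\f.(\g.(\h.((f h) g))))) (\d.(\e.((d e) e)))) (\f.(\g.(\h.((f h) g))))) ((\a.a) (\d.(\e.((d e) e)))))
Step 1: (((((\c.((\b.(\c.b)) s)) (\f.(\g.(\h.((f h) g))))) (\d.(\e.((d e) e)))) (\f.(\g.(\h.((f h) g))))) ((\a.a) (\d.(\e.((d e) e)))))
Step 2: (((((\b.(\c.b)) s) (\d.(\e.((d e) e)))) (\f.(\g.(\h.((f h) g))))) ((\a.a) (\d.(\e.((d e) e)))))
Step 3: ((((\c.s) (\d.(\e.((d e) e)))) (\f.(\g.(\h.((f h) g))))) ((\a.a) (\d.(\e.((d e) e)))))
Step 4: ((s (\f.(\g.(\h.((f h) g))))) ((\a.a) (\d.(\e.((d e) e)))))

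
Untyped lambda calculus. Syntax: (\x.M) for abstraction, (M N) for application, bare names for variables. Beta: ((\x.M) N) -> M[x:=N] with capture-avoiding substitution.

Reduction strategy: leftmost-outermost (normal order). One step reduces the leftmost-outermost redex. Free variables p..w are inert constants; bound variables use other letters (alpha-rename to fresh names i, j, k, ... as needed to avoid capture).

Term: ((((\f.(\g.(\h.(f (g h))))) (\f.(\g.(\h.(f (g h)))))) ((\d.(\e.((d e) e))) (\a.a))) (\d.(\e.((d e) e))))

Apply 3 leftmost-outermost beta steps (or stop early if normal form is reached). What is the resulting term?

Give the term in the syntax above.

Step 0: ((((\f.(\g.(\h.(f (g h))))) (\f.(\g.(\h.(f (g h)))))) ((\d.(\e.((d e) e))) (\a.a))) (\d.(\e.((d e) e))))
Step 1: (((\g.(\h.((\f.(\g.(\h.(f (g h))))) (g h)))) ((\d.(\e.((d e) e))) (\a.a))) (\d.(\e.((d e) e))))
Step 2: ((\h.((\f.(\g.(\h.(f (g h))))) (((\d.(\e.((d e) e))) (\a.a)) h))) (\d.(\e.((d e) e))))
Step 3: ((\f.(\g.(\h.(f (g h))))) (((\d.(\e.((d e) e))) (\a.a)) (\d.(\e.((d e) e)))))

Answer: ((\f.(\g.(\h.(f (g h))))) (((\d.(\e.((d e) e))) (\a.a)) (\d.(\e.((d e) e)))))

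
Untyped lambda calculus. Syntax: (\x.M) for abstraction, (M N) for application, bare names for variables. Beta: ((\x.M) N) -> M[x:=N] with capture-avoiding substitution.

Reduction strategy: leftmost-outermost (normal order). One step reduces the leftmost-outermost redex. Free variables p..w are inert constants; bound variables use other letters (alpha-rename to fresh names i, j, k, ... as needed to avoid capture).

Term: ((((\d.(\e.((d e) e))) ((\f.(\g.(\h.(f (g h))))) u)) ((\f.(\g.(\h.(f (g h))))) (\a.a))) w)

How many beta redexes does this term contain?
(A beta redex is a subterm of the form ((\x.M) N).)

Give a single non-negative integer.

Term: ((((\d.(\e.((d e) e))) ((\f.(\g.(\h.(f (g h))))) u)) ((\f.(\g.(\h.(f (g h))))) (\a.a))) w)
  Redex: ((\d.(\e.((d e) e))) ((\f.(\g.(\h.(f (g h))))) u))
  Redex: ((\f.(\g.(\h.(f (g h))))) u)
  Redex: ((\f.(\g.(\h.(f (g h))))) (\a.a))
Total redexes: 3

Answer: 3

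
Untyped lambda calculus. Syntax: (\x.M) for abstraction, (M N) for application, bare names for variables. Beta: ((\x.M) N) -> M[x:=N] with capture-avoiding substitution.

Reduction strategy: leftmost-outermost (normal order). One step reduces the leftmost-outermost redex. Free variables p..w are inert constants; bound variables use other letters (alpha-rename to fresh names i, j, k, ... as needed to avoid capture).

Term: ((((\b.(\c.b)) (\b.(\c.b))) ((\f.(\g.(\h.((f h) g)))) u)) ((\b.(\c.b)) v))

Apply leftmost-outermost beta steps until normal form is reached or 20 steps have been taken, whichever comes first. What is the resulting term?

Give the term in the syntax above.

Step 0: ((((\b.(\c.b)) (\b.(\c.b))) ((\f.(\g.(\h.((f h) g)))) u)) ((\b.(\c.b)) v))
Step 1: (((\c.(\b.(\c.b))) ((\f.(\g.(\h.((f h) g)))) u)) ((\b.(\c.b)) v))
Step 2: ((\b.(\c.b)) ((\b.(\c.b)) v))
Step 3: (\c.((\b.(\c.b)) v))
Step 4: (\c.(\c.v))

Answer: (\c.(\c.v))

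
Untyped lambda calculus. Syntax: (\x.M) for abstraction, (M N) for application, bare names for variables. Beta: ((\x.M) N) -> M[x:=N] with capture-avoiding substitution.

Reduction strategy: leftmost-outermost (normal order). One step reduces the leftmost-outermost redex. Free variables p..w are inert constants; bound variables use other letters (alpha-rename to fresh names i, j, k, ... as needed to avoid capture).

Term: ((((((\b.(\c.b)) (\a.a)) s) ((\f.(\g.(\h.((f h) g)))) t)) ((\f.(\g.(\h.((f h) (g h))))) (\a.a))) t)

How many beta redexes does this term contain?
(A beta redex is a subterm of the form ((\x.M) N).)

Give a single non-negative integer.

Answer: 3

Derivation:
Term: ((((((\b.(\c.b)) (\a.a)) s) ((\f.(\g.(\h.((f h) g)))) t)) ((\f.(\g.(\h.((f h) (g h))))) (\a.a))) t)
  Redex: ((\b.(\c.b)) (\a.a))
  Redex: ((\f.(\g.(\h.((f h) g)))) t)
  Redex: ((\f.(\g.(\h.((f h) (g h))))) (\a.a))
Total redexes: 3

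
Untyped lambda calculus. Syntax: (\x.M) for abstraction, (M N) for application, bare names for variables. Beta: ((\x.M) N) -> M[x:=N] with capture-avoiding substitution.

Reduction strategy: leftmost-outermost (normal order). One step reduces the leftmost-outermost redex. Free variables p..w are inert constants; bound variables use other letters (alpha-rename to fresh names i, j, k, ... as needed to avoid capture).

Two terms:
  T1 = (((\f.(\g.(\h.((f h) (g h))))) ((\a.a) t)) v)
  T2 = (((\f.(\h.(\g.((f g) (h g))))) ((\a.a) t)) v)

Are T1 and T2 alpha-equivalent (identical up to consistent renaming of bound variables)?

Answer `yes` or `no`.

Answer: yes

Derivation:
Term 1: (((\f.(\g.(\h.((f h) (g h))))) ((\a.a) t)) v)
Term 2: (((\f.(\h.(\g.((f g) (h g))))) ((\a.a) t)) v)
Alpha-equivalence: compare structure up to binder renaming.
Result: True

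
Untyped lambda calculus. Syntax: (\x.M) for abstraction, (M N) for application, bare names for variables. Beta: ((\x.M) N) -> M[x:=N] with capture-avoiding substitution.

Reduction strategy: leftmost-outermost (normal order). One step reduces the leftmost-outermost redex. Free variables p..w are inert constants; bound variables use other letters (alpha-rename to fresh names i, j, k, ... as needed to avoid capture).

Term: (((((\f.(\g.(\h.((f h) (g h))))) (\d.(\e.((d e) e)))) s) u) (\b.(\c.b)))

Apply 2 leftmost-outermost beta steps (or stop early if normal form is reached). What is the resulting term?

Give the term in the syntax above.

Step 0: (((((\f.(\g.(\h.((f h) (g h))))) (\d.(\e.((d e) e)))) s) u) (\b.(\c.b)))
Step 1: ((((\g.(\h.(((\d.(\e.((d e) e))) h) (g h)))) s) u) (\b.(\c.b)))
Step 2: (((\h.(((\d.(\e.((d e) e))) h) (s h))) u) (\b.(\c.b)))

Answer: (((\h.(((\d.(\e.((d e) e))) h) (s h))) u) (\b.(\c.b)))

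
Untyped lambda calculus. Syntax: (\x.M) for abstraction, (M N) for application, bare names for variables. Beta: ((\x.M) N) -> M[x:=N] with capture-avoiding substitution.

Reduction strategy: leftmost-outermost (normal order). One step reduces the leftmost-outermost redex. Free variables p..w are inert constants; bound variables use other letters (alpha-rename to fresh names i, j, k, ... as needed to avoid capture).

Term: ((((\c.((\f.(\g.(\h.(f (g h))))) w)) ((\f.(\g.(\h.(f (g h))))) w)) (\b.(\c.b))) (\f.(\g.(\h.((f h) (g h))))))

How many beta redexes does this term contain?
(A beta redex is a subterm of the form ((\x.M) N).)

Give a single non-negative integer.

Answer: 3

Derivation:
Term: ((((\c.((\f.(\g.(\h.(f (g h))))) w)) ((\f.(\g.(\h.(f (g h))))) w)) (\b.(\c.b))) (\f.(\g.(\h.((f h) (g h))))))
  Redex: ((\c.((\f.(\g.(\h.(f (g h))))) w)) ((\f.(\g.(\h.(f (g h))))) w))
  Redex: ((\f.(\g.(\h.(f (g h))))) w)
  Redex: ((\f.(\g.(\h.(f (g h))))) w)
Total redexes: 3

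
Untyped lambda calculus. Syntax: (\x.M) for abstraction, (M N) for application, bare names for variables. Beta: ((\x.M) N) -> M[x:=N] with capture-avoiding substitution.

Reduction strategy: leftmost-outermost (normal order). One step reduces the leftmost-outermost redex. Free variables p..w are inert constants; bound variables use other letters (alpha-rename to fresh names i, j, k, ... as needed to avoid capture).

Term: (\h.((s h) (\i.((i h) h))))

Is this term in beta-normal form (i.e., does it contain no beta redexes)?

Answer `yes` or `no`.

Term: (\h.((s h) (\i.((i h) h))))
No beta redexes found.

Answer: yes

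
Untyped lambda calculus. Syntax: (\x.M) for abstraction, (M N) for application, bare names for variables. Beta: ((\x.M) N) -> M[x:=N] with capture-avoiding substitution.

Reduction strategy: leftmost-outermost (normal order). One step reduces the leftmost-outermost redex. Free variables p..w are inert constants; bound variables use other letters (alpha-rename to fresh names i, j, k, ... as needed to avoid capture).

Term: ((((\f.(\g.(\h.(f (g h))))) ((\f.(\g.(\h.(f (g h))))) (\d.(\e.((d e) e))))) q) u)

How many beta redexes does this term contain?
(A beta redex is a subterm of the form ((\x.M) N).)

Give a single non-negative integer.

Answer: 2

Derivation:
Term: ((((\f.(\g.(\h.(f (g h))))) ((\f.(\g.(\h.(f (g h))))) (\d.(\e.((d e) e))))) q) u)
  Redex: ((\f.(\g.(\h.(f (g h))))) ((\f.(\g.(\h.(f (g h))))) (\d.(\e.((d e) e)))))
  Redex: ((\f.(\g.(\h.(f (g h))))) (\d.(\e.((d e) e))))
Total redexes: 2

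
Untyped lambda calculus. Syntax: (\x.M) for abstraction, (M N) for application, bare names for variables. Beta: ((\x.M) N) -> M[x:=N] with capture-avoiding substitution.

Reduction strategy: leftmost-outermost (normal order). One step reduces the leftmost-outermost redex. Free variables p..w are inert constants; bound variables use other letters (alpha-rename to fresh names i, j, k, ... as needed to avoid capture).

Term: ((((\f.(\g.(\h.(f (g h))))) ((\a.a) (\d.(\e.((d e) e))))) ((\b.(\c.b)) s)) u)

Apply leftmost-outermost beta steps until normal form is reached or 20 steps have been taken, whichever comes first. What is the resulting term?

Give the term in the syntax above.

Step 0: ((((\f.(\g.(\h.(f (g h))))) ((\a.a) (\d.(\e.((d e) e))))) ((\b.(\c.b)) s)) u)
Step 1: (((\g.(\h.(((\a.a) (\d.(\e.((d e) e)))) (g h)))) ((\b.(\c.b)) s)) u)
Step 2: ((\h.(((\a.a) (\d.(\e.((d e) e)))) (((\b.(\c.b)) s) h))) u)
Step 3: (((\a.a) (\d.(\e.((d e) e)))) (((\b.(\c.b)) s) u))
Step 4: ((\d.(\e.((d e) e))) (((\b.(\c.b)) s) u))
Step 5: (\e.(((((\b.(\c.b)) s) u) e) e))
Step 6: (\e.((((\c.s) u) e) e))
Step 7: (\e.((s e) e))

Answer: (\e.((s e) e))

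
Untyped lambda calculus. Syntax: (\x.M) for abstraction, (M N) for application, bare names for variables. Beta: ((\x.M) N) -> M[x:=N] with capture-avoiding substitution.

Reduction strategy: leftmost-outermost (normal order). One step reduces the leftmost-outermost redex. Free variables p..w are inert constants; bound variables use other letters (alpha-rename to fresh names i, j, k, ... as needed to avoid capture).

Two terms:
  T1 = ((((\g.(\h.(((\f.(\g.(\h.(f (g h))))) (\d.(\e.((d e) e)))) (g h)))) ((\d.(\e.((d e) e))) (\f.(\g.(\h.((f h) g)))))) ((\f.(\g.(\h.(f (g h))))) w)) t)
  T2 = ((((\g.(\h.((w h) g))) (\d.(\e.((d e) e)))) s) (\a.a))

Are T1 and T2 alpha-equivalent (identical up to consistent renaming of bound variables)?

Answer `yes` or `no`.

Term 1: ((((\g.(\h.(((\f.(\g.(\h.(f (g h))))) (\d.(\e.((d e) e)))) (g h)))) ((\d.(\e.((d e) e))) (\f.(\g.(\h.((f h) g)))))) ((\f.(\g.(\h.(f (g h))))) w)) t)
Term 2: ((((\g.(\h.((w h) g))) (\d.(\e.((d e) e)))) s) (\a.a))
Alpha-equivalence: compare structure up to binder renaming.
Result: False

Answer: no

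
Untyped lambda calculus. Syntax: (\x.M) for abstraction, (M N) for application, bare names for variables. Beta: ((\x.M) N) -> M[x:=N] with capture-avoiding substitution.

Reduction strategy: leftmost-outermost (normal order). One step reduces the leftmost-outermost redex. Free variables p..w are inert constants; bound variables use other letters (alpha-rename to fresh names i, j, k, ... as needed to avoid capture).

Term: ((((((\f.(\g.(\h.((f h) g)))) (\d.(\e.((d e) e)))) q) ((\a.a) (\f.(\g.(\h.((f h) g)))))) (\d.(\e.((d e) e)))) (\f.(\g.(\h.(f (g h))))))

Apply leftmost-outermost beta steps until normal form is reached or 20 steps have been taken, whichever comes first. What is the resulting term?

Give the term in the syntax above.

Step 0: ((((((\f.(\g.(\h.((f h) g)))) (\d.(\e.((d e) e)))) q) ((\a.a) (\f.(\g.(\h.((f h) g)))))) (\d.(\e.((d e) e)))) (\f.(\g.(\h.(f (g h))))))
Step 1: (((((\g.(\h.(((\d.(\e.((d e) e))) h) g))) q) ((\a.a) (\f.(\g.(\h.((f h) g)))))) (\d.(\e.((d e) e)))) (\f.(\g.(\h.(f (g h))))))
Step 2: ((((\h.(((\d.(\e.((d e) e))) h) q)) ((\a.a) (\f.(\g.(\h.((f h) g)))))) (\d.(\e.((d e) e)))) (\f.(\g.(\h.(f (g h))))))
Step 3: (((((\d.(\e.((d e) e))) ((\a.a) (\f.(\g.(\h.((f h) g)))))) q) (\d.(\e.((d e) e)))) (\f.(\g.(\h.(f (g h))))))
Step 4: ((((\e.((((\a.a) (\f.(\g.(\h.((f h) g))))) e) e)) q) (\d.(\e.((d e) e)))) (\f.(\g.(\h.(f (g h))))))
Step 5: ((((((\a.a) (\f.(\g.(\h.((f h) g))))) q) q) (\d.(\e.((d e) e)))) (\f.(\g.(\h.(f (g h))))))
Step 6: (((((\f.(\g.(\h.((f h) g)))) q) q) (\d.(\e.((d e) e)))) (\f.(\g.(\h.(f (g h))))))
Step 7: ((((\g.(\h.((q h) g))) q) (\d.(\e.((d e) e)))) (\f.(\g.(\h.(f (g h))))))
Step 8: (((\h.((q h) q)) (\d.(\e.((d e) e)))) (\f.(\g.(\h.(f (g h))))))
Step 9: (((q (\d.(\e.((d e) e)))) q) (\f.(\g.(\h.(f (g h))))))

Answer: (((q (\d.(\e.((d e) e)))) q) (\f.(\g.(\h.(f (g h))))))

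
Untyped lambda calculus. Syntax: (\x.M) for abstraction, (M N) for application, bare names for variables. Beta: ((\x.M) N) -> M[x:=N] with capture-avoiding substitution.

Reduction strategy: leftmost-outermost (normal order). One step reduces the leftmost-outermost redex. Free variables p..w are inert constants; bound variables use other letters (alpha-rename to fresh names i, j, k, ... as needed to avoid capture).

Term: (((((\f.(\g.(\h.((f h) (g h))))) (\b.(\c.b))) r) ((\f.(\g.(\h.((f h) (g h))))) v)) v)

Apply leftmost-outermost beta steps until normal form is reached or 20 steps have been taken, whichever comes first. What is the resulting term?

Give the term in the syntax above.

Answer: (\h.((v h) (v h)))

Derivation:
Step 0: (((((\f.(\g.(\h.((f h) (g h))))) (\b.(\c.b))) r) ((\f.(\g.(\h.((f h) (g h))))) v)) v)
Step 1: ((((\g.(\h.(((\b.(\c.b)) h) (g h)))) r) ((\f.(\g.(\h.((f h) (g h))))) v)) v)
Step 2: (((\h.(((\b.(\c.b)) h) (r h))) ((\f.(\g.(\h.((f h) (g h))))) v)) v)
Step 3: ((((\b.(\c.b)) ((\f.(\g.(\h.((f h) (g h))))) v)) (r ((\f.(\g.(\h.((f h) (g h))))) v))) v)
Step 4: (((\c.((\f.(\g.(\h.((f h) (g h))))) v)) (r ((\f.(\g.(\h.((f h) (g h))))) v))) v)
Step 5: (((\f.(\g.(\h.((f h) (g h))))) v) v)
Step 6: ((\g.(\h.((v h) (g h)))) v)
Step 7: (\h.((v h) (v h)))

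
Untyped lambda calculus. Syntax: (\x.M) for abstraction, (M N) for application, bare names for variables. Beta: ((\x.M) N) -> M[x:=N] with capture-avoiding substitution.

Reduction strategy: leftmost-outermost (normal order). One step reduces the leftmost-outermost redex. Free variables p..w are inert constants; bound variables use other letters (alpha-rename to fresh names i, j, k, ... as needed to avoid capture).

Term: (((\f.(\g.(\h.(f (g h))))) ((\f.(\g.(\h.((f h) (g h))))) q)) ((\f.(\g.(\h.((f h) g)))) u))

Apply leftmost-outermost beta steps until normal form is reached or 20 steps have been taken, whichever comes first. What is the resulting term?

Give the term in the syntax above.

Step 0: (((\f.(\g.(\h.(f (g h))))) ((\f.(\g.(\h.((f h) (g h))))) q)) ((\f.(\g.(\h.((f h) g)))) u))
Step 1: ((\g.(\h.(((\f.(\g.(\h.((f h) (g h))))) q) (g h)))) ((\f.(\g.(\h.((f h) g)))) u))
Step 2: (\h.(((\f.(\g.(\h.((f h) (g h))))) q) (((\f.(\g.(\h.((f h) g)))) u) h)))
Step 3: (\h.((\g.(\h.((q h) (g h)))) (((\f.(\g.(\h.((f h) g)))) u) h)))
Step 4: (\h.(\i.((q i) ((((\f.(\g.(\h.((f h) g)))) u) h) i))))
Step 5: (\h.(\i.((q i) (((\g.(\h.((u h) g))) h) i))))
Step 6: (\h.(\i.((q i) ((\i.((u i) h)) i))))
Step 7: (\h.(\i.((q i) ((u i) h))))

Answer: (\h.(\i.((q i) ((u i) h))))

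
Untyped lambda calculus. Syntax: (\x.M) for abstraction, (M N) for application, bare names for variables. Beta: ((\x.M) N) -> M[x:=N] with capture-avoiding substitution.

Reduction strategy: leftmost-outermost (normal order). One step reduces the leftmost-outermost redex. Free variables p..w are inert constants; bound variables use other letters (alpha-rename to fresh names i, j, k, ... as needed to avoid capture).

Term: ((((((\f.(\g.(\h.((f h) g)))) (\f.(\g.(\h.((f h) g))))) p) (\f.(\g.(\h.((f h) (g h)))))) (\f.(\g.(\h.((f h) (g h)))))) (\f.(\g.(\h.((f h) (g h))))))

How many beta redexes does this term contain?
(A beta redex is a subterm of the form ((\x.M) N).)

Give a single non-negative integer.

Answer: 1

Derivation:
Term: ((((((\f.(\g.(\h.((f h) g)))) (\f.(\g.(\h.((f h) g))))) p) (\f.(\g.(\h.((f h) (g h)))))) (\f.(\g.(\h.((f h) (g h)))))) (\f.(\g.(\h.((f h) (g h))))))
  Redex: ((\f.(\g.(\h.((f h) g)))) (\f.(\g.(\h.((f h) g)))))
Total redexes: 1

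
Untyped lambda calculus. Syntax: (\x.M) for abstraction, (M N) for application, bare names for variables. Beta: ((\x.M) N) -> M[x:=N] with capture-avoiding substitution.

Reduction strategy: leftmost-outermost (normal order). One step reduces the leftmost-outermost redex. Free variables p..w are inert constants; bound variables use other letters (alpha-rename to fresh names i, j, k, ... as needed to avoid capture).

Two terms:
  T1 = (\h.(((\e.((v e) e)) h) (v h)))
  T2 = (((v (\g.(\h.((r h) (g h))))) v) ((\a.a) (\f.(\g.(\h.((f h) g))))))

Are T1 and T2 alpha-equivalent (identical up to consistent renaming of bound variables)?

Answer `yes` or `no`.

Term 1: (\h.(((\e.((v e) e)) h) (v h)))
Term 2: (((v (\g.(\h.((r h) (g h))))) v) ((\a.a) (\f.(\g.(\h.((f h) g))))))
Alpha-equivalence: compare structure up to binder renaming.
Result: False

Answer: no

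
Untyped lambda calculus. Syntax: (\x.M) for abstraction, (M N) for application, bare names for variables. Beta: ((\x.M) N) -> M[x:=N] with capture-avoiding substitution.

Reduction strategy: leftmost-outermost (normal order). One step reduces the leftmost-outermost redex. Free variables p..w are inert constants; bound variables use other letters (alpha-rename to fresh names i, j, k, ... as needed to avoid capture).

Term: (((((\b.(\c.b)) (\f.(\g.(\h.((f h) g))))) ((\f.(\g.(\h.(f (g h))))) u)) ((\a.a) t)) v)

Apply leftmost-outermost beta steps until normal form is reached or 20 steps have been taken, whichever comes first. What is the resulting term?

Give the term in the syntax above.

Step 0: (((((\b.(\c.b)) (\f.(\g.(\h.((f h) g))))) ((\f.(\g.(\h.(f (g h))))) u)) ((\a.a) t)) v)
Step 1: ((((\c.(\f.(\g.(\h.((f h) g))))) ((\f.(\g.(\h.(f (g h))))) u)) ((\a.a) t)) v)
Step 2: (((\f.(\g.(\h.((f h) g)))) ((\a.a) t)) v)
Step 3: ((\g.(\h.((((\a.a) t) h) g))) v)
Step 4: (\h.((((\a.a) t) h) v))
Step 5: (\h.((t h) v))

Answer: (\h.((t h) v))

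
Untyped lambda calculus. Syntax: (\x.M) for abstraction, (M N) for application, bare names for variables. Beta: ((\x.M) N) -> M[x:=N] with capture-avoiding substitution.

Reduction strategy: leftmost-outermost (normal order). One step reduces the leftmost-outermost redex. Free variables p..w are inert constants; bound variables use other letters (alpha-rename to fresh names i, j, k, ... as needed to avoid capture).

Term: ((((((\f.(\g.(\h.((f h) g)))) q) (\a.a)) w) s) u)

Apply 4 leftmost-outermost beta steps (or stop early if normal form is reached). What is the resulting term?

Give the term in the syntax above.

Answer: ((((q w) (\a.a)) s) u)

Derivation:
Step 0: ((((((\f.(\g.(\h.((f h) g)))) q) (\a.a)) w) s) u)
Step 1: (((((\g.(\h.((q h) g))) (\a.a)) w) s) u)
Step 2: ((((\h.((q h) (\a.a))) w) s) u)
Step 3: ((((q w) (\a.a)) s) u)
Step 4: (normal form reached)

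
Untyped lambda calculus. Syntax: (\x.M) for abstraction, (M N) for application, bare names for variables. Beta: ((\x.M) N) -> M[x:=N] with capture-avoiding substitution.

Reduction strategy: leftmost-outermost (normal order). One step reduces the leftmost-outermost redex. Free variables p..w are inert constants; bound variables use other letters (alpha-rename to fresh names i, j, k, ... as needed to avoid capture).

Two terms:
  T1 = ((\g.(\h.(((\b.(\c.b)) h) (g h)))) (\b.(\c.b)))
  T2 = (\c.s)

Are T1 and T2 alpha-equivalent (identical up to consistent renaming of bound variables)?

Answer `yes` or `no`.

Answer: no

Derivation:
Term 1: ((\g.(\h.(((\b.(\c.b)) h) (g h)))) (\b.(\c.b)))
Term 2: (\c.s)
Alpha-equivalence: compare structure up to binder renaming.
Result: False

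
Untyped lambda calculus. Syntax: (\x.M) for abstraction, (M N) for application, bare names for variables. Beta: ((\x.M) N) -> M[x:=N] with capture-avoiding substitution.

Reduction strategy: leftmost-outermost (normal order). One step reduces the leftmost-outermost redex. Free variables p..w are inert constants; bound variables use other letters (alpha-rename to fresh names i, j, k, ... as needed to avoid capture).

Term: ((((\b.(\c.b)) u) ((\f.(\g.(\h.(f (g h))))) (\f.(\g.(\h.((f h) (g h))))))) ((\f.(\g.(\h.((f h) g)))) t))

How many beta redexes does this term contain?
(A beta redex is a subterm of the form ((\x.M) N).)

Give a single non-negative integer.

Answer: 3

Derivation:
Term: ((((\b.(\c.b)) u) ((\f.(\g.(\h.(f (g h))))) (\f.(\g.(\h.((f h) (g h))))))) ((\f.(\g.(\h.((f h) g)))) t))
  Redex: ((\b.(\c.b)) u)
  Redex: ((\f.(\g.(\h.(f (g h))))) (\f.(\g.(\h.((f h) (g h))))))
  Redex: ((\f.(\g.(\h.((f h) g)))) t)
Total redexes: 3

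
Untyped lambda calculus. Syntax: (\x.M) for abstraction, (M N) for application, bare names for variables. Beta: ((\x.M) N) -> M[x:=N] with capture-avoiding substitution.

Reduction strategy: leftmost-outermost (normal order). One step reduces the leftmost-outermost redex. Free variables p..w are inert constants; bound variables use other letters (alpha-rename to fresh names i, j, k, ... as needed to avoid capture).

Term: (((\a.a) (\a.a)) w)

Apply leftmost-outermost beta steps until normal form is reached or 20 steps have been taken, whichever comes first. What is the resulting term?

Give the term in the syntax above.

Answer: w

Derivation:
Step 0: (((\a.a) (\a.a)) w)
Step 1: ((\a.a) w)
Step 2: w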